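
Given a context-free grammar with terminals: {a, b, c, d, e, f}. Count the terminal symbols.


Terminal symbols: a, b, c, d, e, f
Counting each: a (#1), b (#2), c (#3), d (#4), e (#5), f (#6)
Total = 6

6


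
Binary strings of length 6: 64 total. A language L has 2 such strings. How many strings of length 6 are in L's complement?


Alphabet: {0,1}
String length: 6
Total strings of length 6 = 2^6 = 64
Strings in L = 2
Complement = total - |L|
= 64 - 2
= 62

62


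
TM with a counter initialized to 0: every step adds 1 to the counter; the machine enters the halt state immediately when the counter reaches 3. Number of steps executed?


Counter starts at 0. Counting sequence:
  Step 1: counter = 1
  Step 2: counter = 2
  Step 3: counter = 3
Counter reached 3 -> halt
Total steps = 3

3


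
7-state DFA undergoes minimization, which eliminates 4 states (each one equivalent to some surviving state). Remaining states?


Original DFA: 7 states
Redundant states removed: 4
Minimized states = original - removed
= 7 - 4
= 3

3


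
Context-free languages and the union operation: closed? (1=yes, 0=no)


CFL closure properties:
  Closed under: union, concatenation, Kleene star
  NOT closed under: intersection, complement
Operation 'union' is in closed list -> Yes (closed)

1


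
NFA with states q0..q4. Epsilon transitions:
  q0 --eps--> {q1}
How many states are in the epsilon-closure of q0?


Starting from q0
Initialize closure = {q0}
Follow epsilon from q0 -> add q1
Final closure: {q0, q1}
Size = 2

2


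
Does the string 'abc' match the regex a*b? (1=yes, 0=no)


Pattern: a*b
String: 'abc'
Pattern requires: zero or more 'a's followed by exactly one 'b'
Found 1 leading 'a's
Remaining: 'bc'
Remaining is not 'b' -> no match
Result: 0

0


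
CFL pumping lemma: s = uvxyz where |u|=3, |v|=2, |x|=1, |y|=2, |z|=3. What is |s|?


|s| = |u| + |v| + |x| + |y| + |z|
= 3 + 2 + 1 + 2 + 3
= 5 + 1 + 5
= 6 + 5
= 11

11


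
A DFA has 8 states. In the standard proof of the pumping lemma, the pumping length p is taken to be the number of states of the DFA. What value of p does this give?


Pumping lemma for regular languages (standard proof):
Take p = |Q|, the number of DFA states.
Any string of length >= |Q| passes through |Q|+1 states while reading its first |Q| symbols,
so by pigeonhole some state repeats, giving the loop that can be pumped.
Here |Q| = 8
Therefore the proof uses p = 8

8


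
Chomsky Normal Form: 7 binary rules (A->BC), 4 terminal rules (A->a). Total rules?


CNF allows two rule forms:
  A -> BC (binary): 7 rules
  A -> a (terminal): 4 rules
Total = 7 + 4 = 11

11


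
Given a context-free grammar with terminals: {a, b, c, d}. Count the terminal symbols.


Terminal symbols: a, b, c, d
Counting each: a (#1), b (#2), c (#3), d (#4)
Total = 4

4


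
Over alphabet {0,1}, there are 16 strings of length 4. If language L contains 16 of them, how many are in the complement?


Alphabet: {0,1}
String length: 4
Total strings of length 4 = 2^4 = 16
Strings in L = 16
Complement = total - |L|
= 16 - 16
= 0

0


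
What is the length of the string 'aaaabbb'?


String: 'aaaabbb'
Counting characters:
  'a' appears 4 time(s)
  'b' appears 3 time(s)
Total length = 4 + 3 = 7

7


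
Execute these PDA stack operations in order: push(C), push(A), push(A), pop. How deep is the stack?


Tracing stack operations:
  push(C) -> stack = [C], depth=1
  push(A) -> stack = [C,A], depth=2
  push(A) -> stack = [C,A,A], depth=3
  pop -> removed A, stack = [C,A], depth=2
Final depth = 2

2


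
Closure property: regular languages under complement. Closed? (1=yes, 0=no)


Regular languages are closed under:
- Union (DFA product construction)
- Intersection (DFA product construction)
- Complement (swap accept/reject states)
- Concatenation (NFA construction)
- Kleene star (NFA construction)
complement is in this list
Therefore: closed

1


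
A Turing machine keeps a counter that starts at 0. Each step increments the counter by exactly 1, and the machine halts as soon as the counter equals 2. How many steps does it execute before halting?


Counter starts at 0. Counting sequence:
  Step 1: counter = 1
  Step 2: counter = 2
Counter reached 2 -> halt
Total steps = 2

2


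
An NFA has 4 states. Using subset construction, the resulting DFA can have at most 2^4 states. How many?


NFA has 4 states
Subset construction: each DFA state = subset of NFA states
Maximum subsets = 2^4
2^4 = 16

16


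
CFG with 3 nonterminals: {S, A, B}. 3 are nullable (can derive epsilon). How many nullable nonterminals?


Nonterminals: {S, A, B}
A nonterminal is nullable if it can derive epsilon
Counting nullable nonterminals: 3
Total nullable = 3

3


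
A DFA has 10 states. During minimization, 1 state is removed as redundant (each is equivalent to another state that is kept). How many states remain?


Original DFA: 10 states
Redundant states removed: 1
Minimized states = original - removed
= 10 - 1
= 9

9


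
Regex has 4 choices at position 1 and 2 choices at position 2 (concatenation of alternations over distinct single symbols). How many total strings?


First group: 4 alternatives
Second group: 2 alternatives
Concatenation: each choice from group 1 pairs with each from group 2
Total = 4 x 2 = 8

8


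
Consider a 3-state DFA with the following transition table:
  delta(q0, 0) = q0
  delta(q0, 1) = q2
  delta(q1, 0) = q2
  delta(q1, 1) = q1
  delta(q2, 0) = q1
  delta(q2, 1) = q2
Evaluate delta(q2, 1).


Looking up transition function:
delta(q2, 1) in the table
Row: q2, Column: 1
Result: q2

q2


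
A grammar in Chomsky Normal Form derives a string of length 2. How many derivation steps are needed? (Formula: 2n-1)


Chomsky Normal Form derivation:
String length n = 2
Each step either:
  - Splits a nonterminal into two (n-1 such steps)
  - Converts a nonterminal to terminal (n such steps)
Total = (n-1) + n = 2n - 1
= 2(2) - 1
= 4 - 1
= 3

3


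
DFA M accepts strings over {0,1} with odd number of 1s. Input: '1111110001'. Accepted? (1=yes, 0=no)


DFA has 2 states: q_even (start, accept=no) and q_odd
Processing string '1111110001' character by character:
  Position 0: read '1', 1-count=1 -> q_odd
  Position 1: read '1', 1-count=2 -> q_even
  Position 2: read '1', 1-count=3 -> q_odd
  Position 3: read '1', 1-count=4 -> q_even
  Position 4: read '1', 1-count=5 -> q_odd
  Position 5: read '1', 1-count=6 -> q_even
  Position 6: read '0', 1-count=6 -> q_even (no change)
  Position 7: read '0', 1-count=6 -> q_even (no change)
  Position 8: read '0', 1-count=6 -> q_even (no change)
  Position 9: read '1', 1-count=7 -> q_odd
Final state: q_odd, total 1s = 7 (odd); the DFA requires an odd count -> accept

1


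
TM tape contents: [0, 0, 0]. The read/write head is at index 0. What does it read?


Tape: [0, 0, 0]
Positions: 0 1 2
Values:    0 0 0
Head at position 0
tape[0] = 0

0


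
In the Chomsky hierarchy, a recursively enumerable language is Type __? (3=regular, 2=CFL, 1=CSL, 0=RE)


Chomsky hierarchy levels:
  Type 3: Regular (DFA/NFA/regex)
  Type 2: Context-free (PDA)
  Type 1: Context-sensitive
  Type 0: Recursively enumerable (TM)
'recursively enumerable' corresponds to Type 0

0


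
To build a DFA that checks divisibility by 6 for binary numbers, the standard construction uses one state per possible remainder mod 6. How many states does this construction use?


Divisibility by 6 is tracked via the remainder mod 6: 0, 1, ..., 5
The construction assigns one state to each remainder
Number of remainders = 6

6


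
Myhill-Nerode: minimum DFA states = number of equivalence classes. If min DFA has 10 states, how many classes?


Myhill-Nerode theorem:
Number of equivalence classes = number of states in minimal DFA
Minimal DFA states = 10
Therefore equivalence classes = 10

10


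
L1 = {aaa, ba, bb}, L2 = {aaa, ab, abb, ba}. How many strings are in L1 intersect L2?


L1 = {aaa, ba, bb}
L2 = {aaa, ab, abb, ba}
Checking each string in L1 against L2:
  'aaa': in L2? Yes
  'ba': in L2? Yes
  'bb': in L2? No
Intersection = {aaa, ba}
|L1 ∩ L2| = 2

2


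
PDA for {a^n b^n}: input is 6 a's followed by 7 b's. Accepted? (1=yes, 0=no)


Language requires equal numbers of a's and b's
PDA pushes for each 'a', pops for each 'b'
Number of a's = 6
Number of b's = 7
6 != 7 -> Reject

0


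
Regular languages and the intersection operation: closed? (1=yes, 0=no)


Regular languages are closed under all standard operations:
- Union: Yes (product construction)
- Intersection: Yes (product construction)
- Complement: Yes (swap accept/reject)
- Concatenation: Yes (NFA construction)
Operation: intersection -> Closed

1


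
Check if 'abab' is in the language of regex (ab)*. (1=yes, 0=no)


Pattern: (ab)*
String: 'abab'
Pattern requires: zero or more repetitions of 'ab'
Pairs: ['ab', 'ab']
All pairs are 'ab'? Yes
Result: 1

1


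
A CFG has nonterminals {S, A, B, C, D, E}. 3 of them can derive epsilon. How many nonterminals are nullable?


Nonterminals: {S, A, B, C, D, E}
A nonterminal is nullable if it can derive epsilon
Counting nullable nonterminals: 3
Total nullable = 3

3


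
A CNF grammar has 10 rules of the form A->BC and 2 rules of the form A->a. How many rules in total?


CNF allows two rule forms:
  A -> BC (binary): 10 rules
  A -> a (terminal): 2 rules
Total = 10 + 2 = 12

12


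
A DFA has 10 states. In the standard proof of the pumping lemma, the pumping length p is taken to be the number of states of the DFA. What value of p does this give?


Pumping lemma for regular languages (standard proof):
Take p = |Q|, the number of DFA states.
Any string of length >= |Q| passes through |Q|+1 states while reading its first |Q| symbols,
so by pigeonhole some state repeats, giving the loop that can be pumped.
Here |Q| = 10
Therefore the proof uses p = 10

10


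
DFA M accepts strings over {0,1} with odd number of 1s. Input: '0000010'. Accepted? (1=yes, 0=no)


DFA has 2 states: q_even (start, accept=no) and q_odd
Processing string '0000010' character by character:
  Position 0: read '0', 1-count=0 -> q_even (no change)
  Position 1: read '0', 1-count=0 -> q_even (no change)
  Position 2: read '0', 1-count=0 -> q_even (no change)
  Position 3: read '0', 1-count=0 -> q_even (no change)
  Position 4: read '0', 1-count=0 -> q_even (no change)
  Position 5: read '1', 1-count=1 -> q_odd
  Position 6: read '0', 1-count=1 -> q_odd (no change)
Final state: q_odd, total 1s = 1 (odd); the DFA requires an odd count -> accept

1


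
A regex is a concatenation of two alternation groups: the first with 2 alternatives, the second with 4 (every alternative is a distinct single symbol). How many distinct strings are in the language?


First group: 2 alternatives
Second group: 4 alternatives
Concatenation: each choice from group 1 pairs with each from group 2
Total = 2 x 4 = 8

8


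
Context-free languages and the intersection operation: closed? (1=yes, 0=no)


CFL closure properties:
  Closed under: union, concatenation, Kleene star
  NOT closed under: intersection, complement
Operation 'intersection' is in not-closed list -> No (not closed)

0


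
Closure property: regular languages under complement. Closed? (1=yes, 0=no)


Regular languages are closed under:
- Union (DFA product construction)
- Intersection (DFA product construction)
- Complement (swap accept/reject states)
- Concatenation (NFA construction)
- Kleene star (NFA construction)
complement is in this list
Therefore: closed

1


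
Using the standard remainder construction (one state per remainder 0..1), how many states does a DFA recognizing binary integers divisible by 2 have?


Divisibility by 2 is tracked via the remainder mod 2: 0, 1, ..., 1
The construction assigns one state to each remainder
Number of remainders = 2

2


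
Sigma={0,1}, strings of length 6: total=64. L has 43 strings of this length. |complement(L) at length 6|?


Alphabet: {0,1}
String length: 6
Total strings of length 6 = 2^6 = 64
Strings in L = 43
Complement = total - |L|
= 64 - 43
= 21

21


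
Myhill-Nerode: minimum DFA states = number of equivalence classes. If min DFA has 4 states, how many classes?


Myhill-Nerode theorem:
Number of equivalence classes = number of states in minimal DFA
Minimal DFA states = 4
Therefore equivalence classes = 4

4


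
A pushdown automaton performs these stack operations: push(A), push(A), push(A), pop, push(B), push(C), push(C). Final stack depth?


Tracing stack operations:
  push(A) -> stack = [A], depth=1
  push(A) -> stack = [A,A], depth=2
  push(A) -> stack = [A,A,A], depth=3
  pop -> removed A, stack = [A,A], depth=2
  push(B) -> stack = [A,A,B], depth=3
  push(C) -> stack = [A,A,B,C], depth=4
  push(C) -> stack = [A,A,B,C,C], depth=5
Final depth = 5

5


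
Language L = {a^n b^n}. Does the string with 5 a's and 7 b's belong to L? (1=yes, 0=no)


Language requires equal numbers of a's and b's
PDA pushes for each 'a', pops for each 'b'
Number of a's = 5
Number of b's = 7
5 != 7 -> Reject

0


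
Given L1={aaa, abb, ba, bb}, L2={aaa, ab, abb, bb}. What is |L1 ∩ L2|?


L1 = {aaa, abb, ba, bb}
L2 = {aaa, ab, abb, bb}
Checking each string in L1 against L2:
  'aaa': in L2? Yes
  'abb': in L2? Yes
  'ba': in L2? No
  'bb': in L2? Yes
Intersection = {aaa, abb, bb}
|L1 ∩ L2| = 3

3


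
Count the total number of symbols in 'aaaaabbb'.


String: 'aaaaabbb'
Counting characters:
  'a' appears 5 time(s)
  'b' appears 3 time(s)
Total length = 5 + 3 = 8

8


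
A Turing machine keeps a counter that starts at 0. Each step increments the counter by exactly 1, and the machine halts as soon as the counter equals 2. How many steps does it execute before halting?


Counter starts at 0. Counting sequence:
  Step 1: counter = 1
  Step 2: counter = 2
Counter reached 2 -> halt
Total steps = 2

2


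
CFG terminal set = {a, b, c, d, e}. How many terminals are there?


Terminal symbols: a, b, c, d, e
Counting each: a (#1), b (#2), c (#3), d (#4), e (#5)
Total = 5

5


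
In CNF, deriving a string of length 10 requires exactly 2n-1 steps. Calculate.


Chomsky Normal Form derivation:
String length n = 10
Each step either:
  - Splits a nonterminal into two (n-1 such steps)
  - Converts a nonterminal to terminal (n such steps)
Total = (n-1) + n = 2n - 1
= 2(10) - 1
= 20 - 1
= 19

19


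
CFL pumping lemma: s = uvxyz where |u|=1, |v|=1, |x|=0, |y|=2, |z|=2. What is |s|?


|s| = |u| + |v| + |x| + |y| + |z|
= 1 + 1 + 0 + 2 + 2
= 2 + 0 + 4
= 2 + 4
= 6

6


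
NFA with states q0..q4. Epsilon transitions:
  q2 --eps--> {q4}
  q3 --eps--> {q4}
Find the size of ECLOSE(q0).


Starting from q0
Initialize closure = {q0}
q0 has no outgoing epsilon transitions -> nothing to add
Final closure: {q0}
Size = 1

1


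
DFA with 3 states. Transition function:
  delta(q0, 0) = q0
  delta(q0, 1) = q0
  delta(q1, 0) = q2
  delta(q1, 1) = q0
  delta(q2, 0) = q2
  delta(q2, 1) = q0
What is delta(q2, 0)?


Looking up transition function:
delta(q2, 0) in the table
Row: q2, Column: 0
Result: q2

q2


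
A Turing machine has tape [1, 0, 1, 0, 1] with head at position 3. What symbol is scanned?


Tape: [1, 0, 1, 0, 1]
Positions: 0 1 2 3 4
Values:    1 0 1 0 1
Head at position 3
tape[3] = 0

0


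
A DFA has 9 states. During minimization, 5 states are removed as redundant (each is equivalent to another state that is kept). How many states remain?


Original DFA: 9 states
Redundant states removed: 5
Minimized states = original - removed
= 9 - 5
= 4

4


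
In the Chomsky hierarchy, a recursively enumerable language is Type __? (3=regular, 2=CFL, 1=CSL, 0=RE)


Chomsky hierarchy levels:
  Type 3: Regular (DFA/NFA/regex)
  Type 2: Context-free (PDA)
  Type 1: Context-sensitive
  Type 0: Recursively enumerable (TM)
'recursively enumerable' corresponds to Type 0

0


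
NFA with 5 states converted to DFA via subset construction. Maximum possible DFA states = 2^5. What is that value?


NFA has 5 states
Subset construction: each DFA state = subset of NFA states
Maximum subsets = 2^5
2^5 = 32

32


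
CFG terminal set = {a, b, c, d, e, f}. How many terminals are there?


Terminal symbols: a, b, c, d, e, f
Counting each: a (#1), b (#2), c (#3), d (#4), e (#5), f (#6)
Total = 6

6


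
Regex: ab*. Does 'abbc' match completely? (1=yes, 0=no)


Pattern: ab*
String: 'abbc'
Pattern requires: exactly one 'a' followed by zero or more 'b's
First char is 'a' -> OK
Rest 'bbc': all b's? No
Result: 0

0


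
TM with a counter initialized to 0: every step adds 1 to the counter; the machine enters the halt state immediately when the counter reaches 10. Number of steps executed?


Counter starts at 0. Counting sequence:
  Step 1: counter = 1
  Step 2: counter = 2
  Step 3: counter = 3
  Step 4: counter = 4
  Step 5: counter = 5
  Step 6: counter = 6
  ...
  Step 10: counter = 10
Counter reached 10 -> halt
Total steps = 10

10


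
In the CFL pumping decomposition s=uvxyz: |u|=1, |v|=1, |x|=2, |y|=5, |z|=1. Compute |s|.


|s| = |u| + |v| + |x| + |y| + |z|
= 1 + 1 + 2 + 5 + 1
= 2 + 2 + 6
= 4 + 6
= 10

10


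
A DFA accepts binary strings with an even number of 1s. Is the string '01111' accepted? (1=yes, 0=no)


DFA has 2 states: q_even (start, accept=yes) and q_odd
Processing string '01111' character by character:
  Position 0: read '0', 1-count=0 -> q_even (no change)
  Position 1: read '1', 1-count=1 -> q_odd
  Position 2: read '1', 1-count=2 -> q_even
  Position 3: read '1', 1-count=3 -> q_odd
  Position 4: read '1', 1-count=4 -> q_even
Final state: q_even, total 1s = 4 (even); the DFA requires an even count -> accept

1


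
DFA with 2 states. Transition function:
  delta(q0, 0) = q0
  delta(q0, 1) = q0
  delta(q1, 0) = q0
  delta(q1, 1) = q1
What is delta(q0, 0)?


Looking up transition function:
delta(q0, 0) in the table
Row: q0, Column: 0
Result: q0

q0


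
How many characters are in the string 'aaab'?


String: 'aaab'
Counting characters:
  'a' appears 3 time(s)
  'b' appears 1 time(s)
Total length = 3 + 1 = 4

4


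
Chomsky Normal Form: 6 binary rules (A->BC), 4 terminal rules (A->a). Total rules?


CNF allows two rule forms:
  A -> BC (binary): 6 rules
  A -> a (terminal): 4 rules
Total = 6 + 4 = 10

10


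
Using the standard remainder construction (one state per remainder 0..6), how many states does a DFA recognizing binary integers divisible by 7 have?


Divisibility by 7 is tracked via the remainder mod 7: 0, 1, ..., 6
The construction assigns one state to each remainder
Number of remainders = 7

7


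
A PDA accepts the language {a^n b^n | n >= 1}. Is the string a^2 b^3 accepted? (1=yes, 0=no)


Language requires equal numbers of a's and b's
PDA pushes for each 'a', pops for each 'b'
Number of a's = 2
Number of b's = 3
2 != 3 -> Reject

0


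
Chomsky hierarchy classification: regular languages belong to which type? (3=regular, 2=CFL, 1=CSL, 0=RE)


Chomsky hierarchy levels:
  Type 3: Regular (DFA/NFA/regex)
  Type 2: Context-free (PDA)
  Type 1: Context-sensitive
  Type 0: Recursively enumerable (TM)
'regular' corresponds to Type 3

3


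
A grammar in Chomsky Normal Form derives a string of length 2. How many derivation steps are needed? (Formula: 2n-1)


Chomsky Normal Form derivation:
String length n = 2
Each step either:
  - Splits a nonterminal into two (n-1 such steps)
  - Converts a nonterminal to terminal (n such steps)
Total = (n-1) + n = 2n - 1
= 2(2) - 1
= 4 - 1
= 3

3


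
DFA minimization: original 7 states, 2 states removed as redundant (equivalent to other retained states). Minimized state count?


Original DFA: 7 states
Redundant states removed: 2
Minimized states = original - removed
= 7 - 2
= 5

5


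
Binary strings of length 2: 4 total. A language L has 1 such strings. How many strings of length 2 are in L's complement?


Alphabet: {0,1}
String length: 2
Total strings of length 2 = 2^2 = 4
Strings in L = 1
Complement = total - |L|
= 4 - 1
= 3

3


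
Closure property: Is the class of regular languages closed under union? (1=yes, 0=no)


Regular languages are closed under all standard operations:
- Union: Yes (product construction)
- Intersection: Yes (product construction)
- Complement: Yes (swap accept/reject)
- Concatenation: Yes (NFA construction)
Operation: union -> Closed

1


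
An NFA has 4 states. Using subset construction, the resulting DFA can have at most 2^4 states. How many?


NFA has 4 states
Subset construction: each DFA state = subset of NFA states
Maximum subsets = 2^4
2^4 = 16

16


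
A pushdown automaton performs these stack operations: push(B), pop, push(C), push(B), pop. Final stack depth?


Tracing stack operations:
  push(B) -> stack = [B], depth=1
  pop -> removed B, stack = [], depth=0
  push(C) -> stack = [C], depth=1
  push(B) -> stack = [C,B], depth=2
  pop -> removed B, stack = [C], depth=1
Final depth = 1

1


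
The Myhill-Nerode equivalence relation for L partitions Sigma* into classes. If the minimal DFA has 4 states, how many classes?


Myhill-Nerode theorem:
Number of equivalence classes = number of states in minimal DFA
Minimal DFA states = 4
Therefore equivalence classes = 4

4


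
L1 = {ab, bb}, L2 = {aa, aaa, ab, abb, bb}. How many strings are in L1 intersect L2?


L1 = {ab, bb}
L2 = {aa, aaa, ab, abb, bb}
Checking each string in L1 against L2:
  'ab': in L2? Yes
  'bb': in L2? Yes
Intersection = {ab, bb}
|L1 ∩ L2| = 2

2


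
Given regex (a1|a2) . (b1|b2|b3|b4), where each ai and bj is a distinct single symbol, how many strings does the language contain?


First group: 2 alternatives
Second group: 4 alternatives
Concatenation: each choice from group 1 pairs with each from group 2
Total = 2 x 4 = 8

8


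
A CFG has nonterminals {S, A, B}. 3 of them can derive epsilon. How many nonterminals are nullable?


Nonterminals: {S, A, B}
A nonterminal is nullable if it can derive epsilon
Counting nullable nonterminals: 3
Total nullable = 3

3


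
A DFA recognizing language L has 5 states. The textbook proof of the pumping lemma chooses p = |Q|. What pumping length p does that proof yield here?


Pumping lemma for regular languages (standard proof):
Take p = |Q|, the number of DFA states.
Any string of length >= |Q| passes through |Q|+1 states while reading its first |Q| symbols,
so by pigeonhole some state repeats, giving the loop that can be pumped.
Here |Q| = 5
Therefore the proof uses p = 5

5


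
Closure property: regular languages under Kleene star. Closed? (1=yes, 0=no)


Regular languages are closed under:
- Union (DFA product construction)
- Intersection (DFA product construction)
- Complement (swap accept/reject states)
- Concatenation (NFA construction)
- Kleene star (NFA construction)
Kleene star is in this list
Therefore: closed

1


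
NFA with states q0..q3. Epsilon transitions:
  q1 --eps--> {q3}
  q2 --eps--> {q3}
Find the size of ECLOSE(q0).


Starting from q0
Initialize closure = {q0}
q0 has no outgoing epsilon transitions -> nothing to add
Final closure: {q0}
Size = 1

1


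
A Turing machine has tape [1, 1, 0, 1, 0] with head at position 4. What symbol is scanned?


Tape: [1, 1, 0, 1, 0]
Positions: 0 1 2 3 4
Values:    1 1 0 1 0
Head at position 4
tape[4] = 0

0


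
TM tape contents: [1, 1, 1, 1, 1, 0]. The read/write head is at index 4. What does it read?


Tape: [1, 1, 1, 1, 1, 0]
Positions: 0 1 2 3 4 5
Values:    1 1 1 1 1 0
Head at position 4
tape[4] = 1

1


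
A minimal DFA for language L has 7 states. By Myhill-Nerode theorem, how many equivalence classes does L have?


Myhill-Nerode theorem:
Number of equivalence classes = number of states in minimal DFA
Minimal DFA states = 7
Therefore equivalence classes = 7

7


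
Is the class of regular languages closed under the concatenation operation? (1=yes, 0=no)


Regular languages are closed under:
- Union (DFA product construction)
- Intersection (DFA product construction)
- Complement (swap accept/reject states)
- Concatenation (NFA construction)
- Kleene star (NFA construction)
concatenation is in this list
Therefore: closed

1


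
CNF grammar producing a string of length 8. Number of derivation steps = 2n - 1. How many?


Chomsky Normal Form derivation:
String length n = 8
Each step either:
  - Splits a nonterminal into two (n-1 such steps)
  - Converts a nonterminal to terminal (n such steps)
Total = (n-1) + n = 2n - 1
= 2(8) - 1
= 16 - 1
= 15

15


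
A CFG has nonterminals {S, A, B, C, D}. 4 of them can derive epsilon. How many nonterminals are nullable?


Nonterminals: {S, A, B, C, D}
A nonterminal is nullable if it can derive epsilon
Counting nullable nonterminals: 4
Total nullable = 4

4


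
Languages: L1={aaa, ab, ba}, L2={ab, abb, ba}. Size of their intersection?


L1 = {aaa, ab, ba}
L2 = {ab, abb, ba}
Checking each string in L1 against L2:
  'aaa': in L2? No
  'ab': in L2? Yes
  'ba': in L2? Yes
Intersection = {ab, ba}
|L1 ∩ L2| = 2

2


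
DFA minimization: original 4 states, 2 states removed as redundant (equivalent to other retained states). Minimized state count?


Original DFA: 4 states
Redundant states removed: 2
Minimized states = original - removed
= 4 - 2
= 2

2


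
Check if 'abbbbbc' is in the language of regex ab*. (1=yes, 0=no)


Pattern: ab*
String: 'abbbbbc'
Pattern requires: exactly one 'a' followed by zero or more 'b's
First char is 'a' -> OK
Rest 'bbbbbc': all b's? No
Result: 0

0


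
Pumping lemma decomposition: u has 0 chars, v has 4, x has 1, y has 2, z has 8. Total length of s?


|s| = |u| + |v| + |x| + |y| + |z|
= 0 + 4 + 1 + 2 + 8
= 4 + 1 + 10
= 5 + 10
= 15

15


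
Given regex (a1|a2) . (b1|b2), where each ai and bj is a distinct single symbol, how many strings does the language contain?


First group: 2 alternatives
Second group: 2 alternatives
Concatenation: each choice from group 1 pairs with each from group 2
Total = 2 x 2 = 4

4


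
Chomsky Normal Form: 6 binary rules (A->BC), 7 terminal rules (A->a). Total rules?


CNF allows two rule forms:
  A -> BC (binary): 6 rules
  A -> a (terminal): 7 rules
Total = 6 + 7 = 13

13


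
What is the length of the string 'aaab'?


String: 'aaab'
Counting characters:
  'a' appears 3 time(s)
  'b' appears 1 time(s)
Total length = 3 + 1 = 4

4


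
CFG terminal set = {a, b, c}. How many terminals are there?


Terminal symbols: a, b, c
Counting each: a (#1), b (#2), c (#3)
Total = 3

3


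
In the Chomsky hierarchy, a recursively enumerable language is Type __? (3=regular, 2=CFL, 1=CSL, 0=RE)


Chomsky hierarchy levels:
  Type 3: Regular (DFA/NFA/regex)
  Type 2: Context-free (PDA)
  Type 1: Context-sensitive
  Type 0: Recursively enumerable (TM)
'recursively enumerable' corresponds to Type 0

0


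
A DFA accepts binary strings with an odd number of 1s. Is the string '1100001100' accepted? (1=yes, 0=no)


DFA has 2 states: q_even (start, accept=no) and q_odd
Processing string '1100001100' character by character:
  Position 0: read '1', 1-count=1 -> q_odd
  Position 1: read '1', 1-count=2 -> q_even
  Position 2: read '0', 1-count=2 -> q_even (no change)
  Position 3: read '0', 1-count=2 -> q_even (no change)
  Position 4: read '0', 1-count=2 -> q_even (no change)
  Position 5: read '0', 1-count=2 -> q_even (no change)
  Position 6: read '1', 1-count=3 -> q_odd
  Position 7: read '1', 1-count=4 -> q_even
  Position 8: read '0', 1-count=4 -> q_even (no change)
  Position 9: read '0', 1-count=4 -> q_even (no change)
Final state: q_even, total 1s = 4 (even); the DFA requires an odd count -> reject

0


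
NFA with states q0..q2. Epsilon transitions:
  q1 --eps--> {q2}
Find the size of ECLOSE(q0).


Starting from q0
Initialize closure = {q0}
q0 has no outgoing epsilon transitions -> nothing to add
Final closure: {q0}
Size = 1

1


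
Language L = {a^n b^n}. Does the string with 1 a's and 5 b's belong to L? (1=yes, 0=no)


Language requires equal numbers of a's and b's
PDA pushes for each 'a', pops for each 'b'
Number of a's = 1
Number of b's = 5
1 != 5 -> Reject

0


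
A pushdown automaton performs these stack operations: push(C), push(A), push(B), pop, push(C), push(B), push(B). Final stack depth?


Tracing stack operations:
  push(C) -> stack = [C], depth=1
  push(A) -> stack = [C,A], depth=2
  push(B) -> stack = [C,A,B], depth=3
  pop -> removed B, stack = [C,A], depth=2
  push(C) -> stack = [C,A,C], depth=3
  push(B) -> stack = [C,A,C,B], depth=4
  push(B) -> stack = [C,A,C,B,B], depth=5
Final depth = 5

5


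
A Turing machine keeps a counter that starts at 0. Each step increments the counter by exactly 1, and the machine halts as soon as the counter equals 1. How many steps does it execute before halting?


Counter starts at 0. Counting sequence:
  Step 1: counter = 1
Counter reached 1 -> halt
Total steps = 1

1


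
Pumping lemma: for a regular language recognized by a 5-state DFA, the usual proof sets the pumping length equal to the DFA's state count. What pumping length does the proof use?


Pumping lemma for regular languages (standard proof):
Take p = |Q|, the number of DFA states.
Any string of length >= |Q| passes through |Q|+1 states while reading its first |Q| symbols,
so by pigeonhole some state repeats, giving the loop that can be pumped.
Here |Q| = 5
Therefore the proof uses p = 5

5


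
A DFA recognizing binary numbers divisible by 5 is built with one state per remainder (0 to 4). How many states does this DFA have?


Divisibility by 5 is tracked via the remainder mod 5: 0, 1, ..., 4
The construction assigns one state to each remainder
Number of remainders = 5

5


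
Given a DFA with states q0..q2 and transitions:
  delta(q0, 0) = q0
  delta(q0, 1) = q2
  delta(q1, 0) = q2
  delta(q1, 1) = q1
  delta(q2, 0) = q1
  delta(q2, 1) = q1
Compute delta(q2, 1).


Looking up transition function:
delta(q2, 1) in the table
Row: q2, Column: 1
Result: q1

q1


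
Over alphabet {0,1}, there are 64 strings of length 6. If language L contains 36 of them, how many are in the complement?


Alphabet: {0,1}
String length: 6
Total strings of length 6 = 2^6 = 64
Strings in L = 36
Complement = total - |L|
= 64 - 36
= 28

28


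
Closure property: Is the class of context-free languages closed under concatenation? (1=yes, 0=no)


CFL closure properties:
  Closed under: union, concatenation, Kleene star
  NOT closed under: intersection, complement
Operation 'concatenation' is in closed list -> Yes (closed)

1


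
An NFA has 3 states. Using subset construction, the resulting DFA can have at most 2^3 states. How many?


NFA has 3 states
Subset construction: each DFA state = subset of NFA states
Maximum subsets = 2^3
2^3 = 8

8


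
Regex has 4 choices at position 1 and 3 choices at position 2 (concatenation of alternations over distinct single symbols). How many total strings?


First group: 4 alternatives
Second group: 3 alternatives
Concatenation: each choice from group 1 pairs with each from group 2
Total = 4 x 3 = 12

12


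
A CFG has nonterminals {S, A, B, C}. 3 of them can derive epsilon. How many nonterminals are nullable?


Nonterminals: {S, A, B, C}
A nonterminal is nullable if it can derive epsilon
Counting nullable nonterminals: 3
Total nullable = 3

3


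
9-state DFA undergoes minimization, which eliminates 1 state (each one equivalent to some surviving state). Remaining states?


Original DFA: 9 states
Redundant states removed: 1
Minimized states = original - removed
= 9 - 1
= 8

8


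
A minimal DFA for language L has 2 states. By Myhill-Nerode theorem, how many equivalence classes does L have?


Myhill-Nerode theorem:
Number of equivalence classes = number of states in minimal DFA
Minimal DFA states = 2
Therefore equivalence classes = 2

2


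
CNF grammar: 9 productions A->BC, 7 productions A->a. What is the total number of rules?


CNF allows two rule forms:
  A -> BC (binary): 9 rules
  A -> a (terminal): 7 rules
Total = 9 + 7 = 16

16


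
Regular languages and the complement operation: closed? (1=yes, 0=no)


Regular languages are closed under all standard operations:
- Union: Yes (product construction)
- Intersection: Yes (product construction)
- Complement: Yes (swap accept/reject)
- Concatenation: Yes (NFA construction)
Operation: complement -> Closed

1


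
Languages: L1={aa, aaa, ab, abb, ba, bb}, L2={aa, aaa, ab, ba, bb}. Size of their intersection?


L1 = {aa, aaa, ab, abb, ba, bb}
L2 = {aa, aaa, ab, ba, bb}
Checking each string in L1 against L2:
  'aa': in L2? Yes
  'aaa': in L2? Yes
  'ab': in L2? Yes
  'abb': in L2? No
  'ba': in L2? Yes
  'bb': in L2? Yes
Intersection = {aa, aaa, ab, ba, bb}
|L1 ∩ L2| = 5

5


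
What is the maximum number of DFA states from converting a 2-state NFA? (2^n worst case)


NFA has 2 states
Subset construction: each DFA state = subset of NFA states
Maximum subsets = 2^2
2^2 = 4

4


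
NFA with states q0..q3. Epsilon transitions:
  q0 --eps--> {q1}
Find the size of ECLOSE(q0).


Starting from q0
Initialize closure = {q0}
Follow epsilon from q0 -> add q1
Final closure: {q0, q1}
Size = 2

2


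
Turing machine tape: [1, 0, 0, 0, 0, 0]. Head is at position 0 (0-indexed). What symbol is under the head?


Tape: [1, 0, 0, 0, 0, 0]
Positions: 0 1 2 3 4 5
Values:    1 0 0 0 0 0
Head at position 0
tape[0] = 1

1


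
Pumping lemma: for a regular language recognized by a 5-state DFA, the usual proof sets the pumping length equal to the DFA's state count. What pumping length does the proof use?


Pumping lemma for regular languages (standard proof):
Take p = |Q|, the number of DFA states.
Any string of length >= |Q| passes through |Q|+1 states while reading its first |Q| symbols,
so by pigeonhole some state repeats, giving the loop that can be pumped.
Here |Q| = 5
Therefore the proof uses p = 5

5


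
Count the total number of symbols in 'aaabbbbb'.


String: 'aaabbbbb'
Counting characters:
  'a' appears 3 time(s)
  'b' appears 5 time(s)
Total length = 3 + 5 = 8

8


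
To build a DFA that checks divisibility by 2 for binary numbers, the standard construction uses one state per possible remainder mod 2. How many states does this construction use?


Divisibility by 2 is tracked via the remainder mod 2: 0, 1, ..., 1
The construction assigns one state to each remainder
Number of remainders = 2

2


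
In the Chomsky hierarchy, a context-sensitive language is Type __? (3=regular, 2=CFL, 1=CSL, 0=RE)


Chomsky hierarchy levels:
  Type 3: Regular (DFA/NFA/regex)
  Type 2: Context-free (PDA)
  Type 1: Context-sensitive
  Type 0: Recursively enumerable (TM)
'context-sensitive' corresponds to Type 1

1


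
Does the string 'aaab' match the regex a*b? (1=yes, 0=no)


Pattern: a*b
String: 'aaab'
Pattern requires: zero or more 'a's followed by exactly one 'b'
Found 3 leading 'a's
Remaining: 'b'
Remaining is exactly 'b' -> match
Result: 1

1


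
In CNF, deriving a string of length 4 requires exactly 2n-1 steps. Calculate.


Chomsky Normal Form derivation:
String length n = 4
Each step either:
  - Splits a nonterminal into two (n-1 such steps)
  - Converts a nonterminal to terminal (n such steps)
Total = (n-1) + n = 2n - 1
= 2(4) - 1
= 8 - 1
= 7

7


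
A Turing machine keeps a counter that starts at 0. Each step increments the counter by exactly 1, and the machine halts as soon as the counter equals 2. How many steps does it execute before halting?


Counter starts at 0. Counting sequence:
  Step 1: counter = 1
  Step 2: counter = 2
Counter reached 2 -> halt
Total steps = 2

2


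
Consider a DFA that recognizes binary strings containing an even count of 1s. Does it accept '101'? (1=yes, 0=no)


DFA has 2 states: q_even (start, accept=yes) and q_odd
Processing string '101' character by character:
  Position 0: read '1', 1-count=1 -> q_odd
  Position 1: read '0', 1-count=1 -> q_odd (no change)
  Position 2: read '1', 1-count=2 -> q_even
Final state: q_even, total 1s = 2 (even); the DFA requires an even count -> accept

1


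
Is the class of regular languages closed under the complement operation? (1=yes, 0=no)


Regular languages are closed under:
- Union (DFA product construction)
- Intersection (DFA product construction)
- Complement (swap accept/reject states)
- Concatenation (NFA construction)
- Kleene star (NFA construction)
complement is in this list
Therefore: closed

1


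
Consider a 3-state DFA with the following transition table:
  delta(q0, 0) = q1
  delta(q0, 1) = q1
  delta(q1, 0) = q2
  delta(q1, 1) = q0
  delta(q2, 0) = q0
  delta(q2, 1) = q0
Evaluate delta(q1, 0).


Looking up transition function:
delta(q1, 0) in the table
Row: q1, Column: 0
Result: q2

q2


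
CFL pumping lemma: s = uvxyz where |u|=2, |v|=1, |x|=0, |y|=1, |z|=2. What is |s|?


|s| = |u| + |v| + |x| + |y| + |z|
= 2 + 1 + 0 + 1 + 2
= 3 + 0 + 3
= 3 + 3
= 6

6


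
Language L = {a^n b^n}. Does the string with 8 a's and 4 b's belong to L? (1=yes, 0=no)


Language requires equal numbers of a's and b's
PDA pushes for each 'a', pops for each 'b'
Number of a's = 8
Number of b's = 4
8 != 4 -> Reject

0


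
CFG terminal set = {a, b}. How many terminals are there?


Terminal symbols: a, b
Counting each: a (#1), b (#2)
Total = 2

2


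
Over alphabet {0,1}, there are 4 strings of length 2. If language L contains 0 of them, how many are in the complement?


Alphabet: {0,1}
String length: 2
Total strings of length 2 = 2^2 = 4
Strings in L = 0
Complement = total - |L|
= 4 - 0
= 4

4


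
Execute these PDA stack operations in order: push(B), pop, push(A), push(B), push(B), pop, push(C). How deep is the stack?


Tracing stack operations:
  push(B) -> stack = [B], depth=1
  pop -> removed B, stack = [], depth=0
  push(A) -> stack = [A], depth=1
  push(B) -> stack = [A,B], depth=2
  push(B) -> stack = [A,B,B], depth=3
  pop -> removed B, stack = [A,B], depth=2
  push(C) -> stack = [A,B,C], depth=3
Final depth = 3

3


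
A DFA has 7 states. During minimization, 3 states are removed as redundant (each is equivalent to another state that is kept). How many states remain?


Original DFA: 7 states
Redundant states removed: 3
Minimized states = original - removed
= 7 - 3
= 4

4


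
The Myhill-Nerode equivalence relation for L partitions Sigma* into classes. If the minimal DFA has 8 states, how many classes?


Myhill-Nerode theorem:
Number of equivalence classes = number of states in minimal DFA
Minimal DFA states = 8
Therefore equivalence classes = 8

8


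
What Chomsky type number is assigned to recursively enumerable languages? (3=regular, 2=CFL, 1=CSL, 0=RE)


Chomsky hierarchy levels:
  Type 3: Regular (DFA/NFA/regex)
  Type 2: Context-free (PDA)
  Type 1: Context-sensitive
  Type 0: Recursively enumerable (TM)
'recursively enumerable' corresponds to Type 0

0


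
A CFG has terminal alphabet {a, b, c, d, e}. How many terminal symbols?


Terminal symbols: a, b, c, d, e
Counting each: a (#1), b (#2), c (#3), d (#4), e (#5)
Total = 5

5


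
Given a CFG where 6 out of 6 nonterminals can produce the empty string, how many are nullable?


Nonterminals: {S, A, B, C, D, E}
A nonterminal is nullable if it can derive epsilon
Counting nullable nonterminals: 6
Total nullable = 6

6


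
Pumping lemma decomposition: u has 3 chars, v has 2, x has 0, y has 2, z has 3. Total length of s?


|s| = |u| + |v| + |x| + |y| + |z|
= 3 + 2 + 0 + 2 + 3
= 5 + 0 + 5
= 5 + 5
= 10

10


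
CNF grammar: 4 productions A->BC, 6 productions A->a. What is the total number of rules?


CNF allows two rule forms:
  A -> BC (binary): 4 rules
  A -> a (terminal): 6 rules
Total = 4 + 6 = 10

10


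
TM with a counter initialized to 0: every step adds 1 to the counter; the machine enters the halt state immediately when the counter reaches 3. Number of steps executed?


Counter starts at 0. Counting sequence:
  Step 1: counter = 1
  Step 2: counter = 2
  Step 3: counter = 3
Counter reached 3 -> halt
Total steps = 3

3
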